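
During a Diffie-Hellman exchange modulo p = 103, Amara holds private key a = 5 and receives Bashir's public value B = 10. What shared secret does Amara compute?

Shared key K = 10^5 mod 103.
10^1 ≡ 10 (mod 103)
10^2 = (10^1)^2 ≡ 10^2 = 100 ≡ 100 (mod 103)
10^4 = (10^2)^2 ≡ 100^2 = 10000 ≡ 9 (mod 103)
10^5 = 10^4 · 10^1 ≡ 9 · 10 ≡ 90 (mod 103).

90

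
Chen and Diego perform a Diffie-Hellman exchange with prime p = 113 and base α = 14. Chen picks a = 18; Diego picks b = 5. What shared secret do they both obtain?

Chen sends A = α^a mod p = 14^18 mod 113.
14^1 ≡ 14 (mod 113)
14^2 = (14^1)^2 ≡ 14^2 = 196 ≡ 83 (mod 113)
14^4 = (14^2)^2 ≡ 83^2 = 6889 ≡ 109 (mod 113)
14^8 = (14^4)^2 ≡ 109^2 = 11881 ≡ 16 (mod 113)
14^16 = (14^8)^2 ≡ 16^2 = 256 ≡ 30 (mod 113)
14^18 = 14^16 · 14^2 ≡ 30 · 83 ≡ 4 (mod 113).
So A = 4. Diego then computes K = A^b mod p = 4^5 mod 113.
4^1 ≡ 4 (mod 113)
4^2 = (4^1)^2 ≡ 4^2 = 16 ≡ 16 (mod 113)
4^4 = (4^2)^2 ≡ 16^2 = 256 ≡ 30 (mod 113)
4^5 = 4^4 · 4^1 ≡ 30 · 4 ≡ 7 (mod 113).

7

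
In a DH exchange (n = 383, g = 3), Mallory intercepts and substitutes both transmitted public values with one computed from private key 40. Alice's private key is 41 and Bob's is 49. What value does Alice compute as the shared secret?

54

Alice receives Mallory's public value M = 3^40 mod 383 instead of the honest one.
3^1 ≡ 3 (mod 383)
3^2 = (3^1)^2 ≡ 3^2 = 9 ≡ 9 (mod 383)
3^4 = (3^2)^2 ≡ 9^2 = 81 ≡ 81 (mod 383)
3^8 = (3^4)^2 ≡ 81^2 = 6561 ≡ 50 (mod 383)
3^16 = (3^8)^2 ≡ 50^2 = 2500 ≡ 202 (mod 383)
3^32 = (3^16)^2 ≡ 202^2 = 40804 ≡ 206 (mod 383)
3^40 = 3^32 · 3^8 ≡ 206 · 50 ≡ 342 (mod 383).
So M = 342. Alice computes K = M^41 mod 383.
342^1 ≡ 342 (mod 383)
342^2 = (342^1)^2 ≡ 342^2 = 116964 ≡ 149 (mod 383)
342^4 = (342^2)^2 ≡ 149^2 = 22201 ≡ 370 (mod 383)
342^8 = (342^4)^2 ≡ 370^2 = 136900 ≡ 169 (mod 383)
342^16 = (342^8)^2 ≡ 169^2 = 28561 ≡ 219 (mod 383)
342^32 = (342^16)^2 ≡ 219^2 = 47961 ≡ 86 (mod 383)
342^41 = 342^32 · 342^8 · 342^1 ≡ 86 · 169 · 342 ≡ 54 (mod 383).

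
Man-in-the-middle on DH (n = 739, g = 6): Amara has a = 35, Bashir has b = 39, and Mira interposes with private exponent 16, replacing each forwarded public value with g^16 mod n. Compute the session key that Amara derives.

354

Amara receives Mira's public value M = 6^16 mod 739 instead of the honest one.
6^1 ≡ 6 (mod 739)
6^2 = (6^1)^2 ≡ 6^2 = 36 ≡ 36 (mod 739)
6^4 = (6^2)^2 ≡ 36^2 = 1296 ≡ 557 (mod 739)
6^8 = (6^4)^2 ≡ 557^2 = 310249 ≡ 608 (mod 739)
6^16 = (6^8)^2 ≡ 608^2 = 369664 ≡ 164 (mod 739)
So M = 164. Amara computes K = M^35 mod 739.
164^1 ≡ 164 (mod 739)
164^2 = (164^1)^2 ≡ 164^2 = 26896 ≡ 292 (mod 739)
164^4 = (164^2)^2 ≡ 292^2 = 85264 ≡ 279 (mod 739)
164^8 = (164^4)^2 ≡ 279^2 = 77841 ≡ 246 (mod 739)
164^16 = (164^8)^2 ≡ 246^2 = 60516 ≡ 657 (mod 739)
164^32 = (164^16)^2 ≡ 657^2 = 431649 ≡ 73 (mod 739)
164^35 = 164^32 · 164^2 · 164^1 ≡ 73 · 292 · 164 ≡ 354 (mod 739).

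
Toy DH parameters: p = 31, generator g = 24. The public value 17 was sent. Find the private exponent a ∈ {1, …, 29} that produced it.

Try successive powers of 24 modulo 31:
24^1 ≡ 24
24^2 ≡ 18
24^3 ≡ 29
24^4 ≡ 14
24^5 ≡ 26
24^6 ≡ 4
24^7 ≡ 3
24^8 ≡ 10
24^9 ≡ 23
24^10 ≡ 25
24^11 ≡ 11
24^12 ≡ 16
24^13 ≡ 12
24^14 ≡ 9
24^15 ≡ 30
24^16 ≡ 7
24^17 ≡ 13
24^18 ≡ 2
24^19 ≡ 17
Found: a = 19.

19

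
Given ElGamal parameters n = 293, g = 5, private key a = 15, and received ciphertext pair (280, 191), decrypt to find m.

Shared mask s = c₁^a mod n = 280^15 mod 293.
280^1 ≡ 280 (mod 293)
280^2 = (280^1)^2 ≡ 280^2 = 78400 ≡ 169 (mod 293)
280^4 = (280^2)^2 ≡ 169^2 = 28561 ≡ 140 (mod 293)
280^8 = (280^4)^2 ≡ 140^2 = 19600 ≡ 262 (mod 293)
280^15 = 280^8 · 280^4 · 280^2 · 280^1 ≡ 262 · 140 · 169 · 280 ≡ 174 (mod 293).
So s = 174; s⁻¹ ≡ 32 (mod 293).
m = c₂ · s⁻¹ mod 293 = 191 · 32 mod 293 = 252.

252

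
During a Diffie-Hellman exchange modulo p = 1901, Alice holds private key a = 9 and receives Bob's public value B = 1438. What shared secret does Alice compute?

1866

Shared key K = 1438^9 mod 1901.
1438^1 ≡ 1438 (mod 1901)
1438^2 = (1438^1)^2 ≡ 1438^2 = 2067844 ≡ 1457 (mod 1901)
1438^4 = (1438^2)^2 ≡ 1457^2 = 2122849 ≡ 1333 (mod 1901)
1438^8 = (1438^4)^2 ≡ 1333^2 = 1776889 ≡ 1355 (mod 1901)
1438^9 = 1438^8 · 1438^1 ≡ 1355 · 1438 ≡ 1866 (mod 1901).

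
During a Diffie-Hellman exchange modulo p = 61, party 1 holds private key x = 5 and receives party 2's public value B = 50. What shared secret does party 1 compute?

Shared key K = 50^5 mod 61.
50^1 ≡ 50 (mod 61)
50^2 = (50^1)^2 ≡ 50^2 = 2500 ≡ 60 (mod 61)
50^4 = (50^2)^2 ≡ 60^2 = 3600 ≡ 1 (mod 61)
50^5 = 50^4 · 50^1 ≡ 1 · 50 ≡ 50 (mod 61).

50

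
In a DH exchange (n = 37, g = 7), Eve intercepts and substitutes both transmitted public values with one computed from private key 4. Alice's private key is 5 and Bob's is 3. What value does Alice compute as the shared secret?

Alice receives Eve's public value M = 7^4 mod 37 instead of the honest one.
7^1 ≡ 7 (mod 37)
7^2 = (7^1)^2 ≡ 7^2 = 49 ≡ 12 (mod 37)
7^4 = (7^2)^2 ≡ 12^2 = 144 ≡ 33 (mod 37)
So M = 33. Alice computes K = M^5 mod 37.
33^1 ≡ 33 (mod 37)
33^2 = (33^1)^2 ≡ 33^2 = 1089 ≡ 16 (mod 37)
33^4 = (33^2)^2 ≡ 16^2 = 256 ≡ 34 (mod 37)
33^5 = 33^4 · 33^1 ≡ 34 · 33 ≡ 12 (mod 37).

12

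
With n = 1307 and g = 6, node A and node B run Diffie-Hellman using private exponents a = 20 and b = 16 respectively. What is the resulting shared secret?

Node A sends A = g^a mod n = 6^20 mod 1307.
6^1 ≡ 6 (mod 1307)
6^2 = (6^1)^2 ≡ 6^2 = 36 ≡ 36 (mod 1307)
6^4 = (6^2)^2 ≡ 36^2 = 1296 ≡ 1296 (mod 1307)
6^8 = (6^4)^2 ≡ 1296^2 = 1679616 ≡ 121 (mod 1307)
6^16 = (6^8)^2 ≡ 121^2 = 14641 ≡ 264 (mod 1307)
6^20 = 6^16 · 6^4 ≡ 264 · 1296 ≡ 1017 (mod 1307).
So A = 1017. Node B then computes K = A^b mod n = 1017^16 mod 1307.
1017^1 ≡ 1017 (mod 1307)
1017^2 = (1017^1)^2 ≡ 1017^2 = 1034289 ≡ 452 (mod 1307)
1017^4 = (1017^2)^2 ≡ 452^2 = 204304 ≡ 412 (mod 1307)
1017^8 = (1017^4)^2 ≡ 412^2 = 169744 ≡ 1141 (mod 1307)
1017^16 = (1017^8)^2 ≡ 1141^2 = 1301881 ≡ 109 (mod 1307)

109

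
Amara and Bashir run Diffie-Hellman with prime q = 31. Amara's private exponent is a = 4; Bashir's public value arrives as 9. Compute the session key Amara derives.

20

Shared key K = 9^4 mod 31.
9^1 ≡ 9 (mod 31)
9^2 = (9^1)^2 ≡ 9^2 = 81 ≡ 19 (mod 31)
9^4 = (9^2)^2 ≡ 19^2 = 361 ≡ 20 (mod 31)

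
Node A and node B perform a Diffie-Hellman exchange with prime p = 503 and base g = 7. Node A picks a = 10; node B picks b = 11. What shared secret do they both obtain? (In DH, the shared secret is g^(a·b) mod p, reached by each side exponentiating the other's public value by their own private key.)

258

Node B sends B = g^b mod p = 7^11 mod 503.
7^1 ≡ 7 (mod 503)
7^2 = (7^1)^2 ≡ 7^2 = 49 ≡ 49 (mod 503)
7^4 = (7^2)^2 ≡ 49^2 = 2401 ≡ 389 (mod 503)
7^8 = (7^4)^2 ≡ 389^2 = 151321 ≡ 421 (mod 503)
7^11 = 7^8 · 7^2 · 7^1 ≡ 421 · 49 · 7 ≡ 42 (mod 503).
So B = 42. Node A then computes K = B^a mod p = 42^10 mod 503.
42^1 ≡ 42 (mod 503)
42^2 = (42^1)^2 ≡ 42^2 = 1764 ≡ 255 (mod 503)
42^4 = (42^2)^2 ≡ 255^2 = 65025 ≡ 138 (mod 503)
42^8 = (42^4)^2 ≡ 138^2 = 19044 ≡ 433 (mod 503)
42^10 = 42^8 · 42^2 ≡ 433 · 255 ≡ 258 (mod 503).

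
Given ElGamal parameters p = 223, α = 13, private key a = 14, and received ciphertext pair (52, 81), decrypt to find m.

177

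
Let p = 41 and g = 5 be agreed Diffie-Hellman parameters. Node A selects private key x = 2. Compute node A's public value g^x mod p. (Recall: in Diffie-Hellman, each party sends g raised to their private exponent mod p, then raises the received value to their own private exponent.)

25

Public value = 5^2 mod 41.
5^1 ≡ 5 (mod 41)
5^2 = (5^1)^2 ≡ 5^2 = 25 ≡ 25 (mod 41)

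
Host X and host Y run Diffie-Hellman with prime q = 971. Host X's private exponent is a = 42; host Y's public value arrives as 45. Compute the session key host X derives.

22

Shared key K = 45^42 mod 971.
45^1 ≡ 45 (mod 971)
45^2 = (45^1)^2 ≡ 45^2 = 2025 ≡ 83 (mod 971)
45^4 = (45^2)^2 ≡ 83^2 = 6889 ≡ 92 (mod 971)
45^8 = (45^4)^2 ≡ 92^2 = 8464 ≡ 696 (mod 971)
45^16 = (45^8)^2 ≡ 696^2 = 484416 ≡ 858 (mod 971)
45^32 = (45^16)^2 ≡ 858^2 = 736164 ≡ 146 (mod 971)
45^42 = 45^32 · 45^8 · 45^2 ≡ 146 · 696 · 83 ≡ 22 (mod 971).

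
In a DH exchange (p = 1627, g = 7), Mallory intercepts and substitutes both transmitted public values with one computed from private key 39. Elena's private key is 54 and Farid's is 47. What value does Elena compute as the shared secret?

Elena receives Mallory's public value M = 7^39 mod 1627 instead of the honest one.
7^1 ≡ 7 (mod 1627)
7^2 = (7^1)^2 ≡ 7^2 = 49 ≡ 49 (mod 1627)
7^4 = (7^2)^2 ≡ 49^2 = 2401 ≡ 774 (mod 1627)
7^8 = (7^4)^2 ≡ 774^2 = 599076 ≡ 340 (mod 1627)
7^16 = (7^8)^2 ≡ 340^2 = 115600 ≡ 83 (mod 1627)
7^32 = (7^16)^2 ≡ 83^2 = 6889 ≡ 381 (mod 1627)
7^39 = 7^32 · 7^4 · 7^2 · 7^1 ≡ 381 · 774 · 49 · 7 ≡ 1306 (mod 1627).
So M = 1306. Elena computes K = M^54 mod 1627.
1306^1 ≡ 1306 (mod 1627)
1306^2 = (1306^1)^2 ≡ 1306^2 = 1705636 ≡ 540 (mod 1627)
1306^4 = (1306^2)^2 ≡ 540^2 = 291600 ≡ 367 (mod 1627)
1306^8 = (1306^4)^2 ≡ 367^2 = 134689 ≡ 1275 (mod 1627)
1306^16 = (1306^8)^2 ≡ 1275^2 = 1625625 ≡ 252 (mod 1627)
1306^32 = (1306^16)^2 ≡ 252^2 = 63504 ≡ 51 (mod 1627)
1306^54 = 1306^32 · 1306^16 · 1306^4 · 1306^2 ≡ 51 · 252 · 367 · 540 ≡ 1059 (mod 1627).

1059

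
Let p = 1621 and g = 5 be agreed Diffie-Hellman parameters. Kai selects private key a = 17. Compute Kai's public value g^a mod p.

1617

Public value = 5^17 mod 1621.
5^1 ≡ 5 (mod 1621)
5^2 = (5^1)^2 ≡ 5^2 = 25 ≡ 25 (mod 1621)
5^4 = (5^2)^2 ≡ 25^2 = 625 ≡ 625 (mod 1621)
5^8 = (5^4)^2 ≡ 625^2 = 390625 ≡ 1585 (mod 1621)
5^16 = (5^8)^2 ≡ 1585^2 = 2512225 ≡ 1296 (mod 1621)
5^17 = 5^16 · 5^1 ≡ 1296 · 5 ≡ 1617 (mod 1621).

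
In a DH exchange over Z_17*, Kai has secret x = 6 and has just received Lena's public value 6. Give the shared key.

Shared key K = 6^6 mod 17.
6^1 ≡ 6 (mod 17)
6^2 = (6^1)^2 ≡ 6^2 = 36 ≡ 2 (mod 17)
6^4 = (6^2)^2 ≡ 2^2 = 4 ≡ 4 (mod 17)
6^6 = 6^4 · 6^2 ≡ 4 · 2 ≡ 8 (mod 17).

8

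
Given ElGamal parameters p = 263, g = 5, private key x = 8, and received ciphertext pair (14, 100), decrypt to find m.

62

Shared mask s = c₁^x mod p = 14^8 mod 263.
14^1 ≡ 14 (mod 263)
14^2 = (14^1)^2 ≡ 14^2 = 196 ≡ 196 (mod 263)
14^4 = (14^2)^2 ≡ 196^2 = 38416 ≡ 18 (mod 263)
14^8 = (14^4)^2 ≡ 18^2 = 324 ≡ 61 (mod 263)
So s = 61; s⁻¹ ≡ 69 (mod 263).
m = c₂ · s⁻¹ mod 263 = 100 · 69 mod 263 = 62.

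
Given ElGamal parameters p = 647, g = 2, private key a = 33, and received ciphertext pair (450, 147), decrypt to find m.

Shared mask s = c₁^a mod p = 450^33 mod 647.
450^1 ≡ 450 (mod 647)
450^2 = (450^1)^2 ≡ 450^2 = 202500 ≡ 636 (mod 647)
450^4 = (450^2)^2 ≡ 636^2 = 404496 ≡ 121 (mod 647)
450^8 = (450^4)^2 ≡ 121^2 = 14641 ≡ 407 (mod 647)
450^16 = (450^8)^2 ≡ 407^2 = 165649 ≡ 17 (mod 647)
450^32 = (450^16)^2 ≡ 17^2 = 289 ≡ 289 (mod 647)
450^33 = 450^32 · 450^1 ≡ 289 · 450 ≡ 3 (mod 647).
So s = 3; s⁻¹ ≡ 216 (mod 647).
m = c₂ · s⁻¹ mod 647 = 147 · 216 mod 647 = 49.

49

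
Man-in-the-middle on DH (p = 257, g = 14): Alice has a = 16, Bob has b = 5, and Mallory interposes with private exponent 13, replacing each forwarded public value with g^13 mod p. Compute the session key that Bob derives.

33

Bob receives Mallory's public value M = 14^13 mod 257 instead of the honest one.
14^1 ≡ 14 (mod 257)
14^2 = (14^1)^2 ≡ 14^2 = 196 ≡ 196 (mod 257)
14^4 = (14^2)^2 ≡ 196^2 = 38416 ≡ 123 (mod 257)
14^8 = (14^4)^2 ≡ 123^2 = 15129 ≡ 223 (mod 257)
14^13 = 14^8 · 14^4 · 14^1 ≡ 223 · 123 · 14 ≡ 48 (mod 257).
So M = 48. Bob computes K = M^5 mod 257.
48^1 ≡ 48 (mod 257)
48^2 = (48^1)^2 ≡ 48^2 = 2304 ≡ 248 (mod 257)
48^4 = (48^2)^2 ≡ 248^2 = 61504 ≡ 81 (mod 257)
48^5 = 48^4 · 48^1 ≡ 81 · 48 ≡ 33 (mod 257).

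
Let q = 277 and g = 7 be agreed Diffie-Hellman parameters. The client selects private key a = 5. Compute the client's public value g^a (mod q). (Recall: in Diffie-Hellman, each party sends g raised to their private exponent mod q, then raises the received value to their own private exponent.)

Public value = 7^5 (mod 277).
7^1 ≡ 7 (mod 277)
7^2 = (7^1)^2 ≡ 7^2 = 49 ≡ 49 (mod 277)
7^4 = (7^2)^2 ≡ 49^2 = 2401 ≡ 185 (mod 277)
7^5 = 7^4 · 7^1 ≡ 185 · 7 ≡ 187 (mod 277).

187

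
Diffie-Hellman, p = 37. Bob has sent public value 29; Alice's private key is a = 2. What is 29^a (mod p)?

27

Shared key K = 29^2 mod 37.
29^1 ≡ 29 (mod 37)
29^2 = (29^1)^2 ≡ 29^2 = 841 ≡ 27 (mod 37)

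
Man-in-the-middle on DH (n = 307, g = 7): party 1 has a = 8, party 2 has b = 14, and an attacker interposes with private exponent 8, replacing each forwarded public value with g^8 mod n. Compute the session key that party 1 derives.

62

Party 1 receives an attacker's public value M = 7^8 mod 307 instead of the honest one.
7^1 ≡ 7 (mod 307)
7^2 = (7^1)^2 ≡ 7^2 = 49 ≡ 49 (mod 307)
7^4 = (7^2)^2 ≡ 49^2 = 2401 ≡ 252 (mod 307)
7^8 = (7^4)^2 ≡ 252^2 = 63504 ≡ 262 (mod 307)
So M = 262. Party 1 computes K = M^8 mod 307.
262^1 ≡ 262 (mod 307)
262^2 = (262^1)^2 ≡ 262^2 = 68644 ≡ 183 (mod 307)
262^4 = (262^2)^2 ≡ 183^2 = 33489 ≡ 26 (mod 307)
262^8 = (262^4)^2 ≡ 26^2 = 676 ≡ 62 (mod 307)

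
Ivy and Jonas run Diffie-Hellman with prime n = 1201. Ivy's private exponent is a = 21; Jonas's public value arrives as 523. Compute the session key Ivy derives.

Shared key K = 523^21 mod 1201.
523^1 ≡ 523 (mod 1201)
523^2 = (523^1)^2 ≡ 523^2 = 273529 ≡ 902 (mod 1201)
523^4 = (523^2)^2 ≡ 902^2 = 813604 ≡ 527 (mod 1201)
523^8 = (523^4)^2 ≡ 527^2 = 277729 ≡ 298 (mod 1201)
523^16 = (523^8)^2 ≡ 298^2 = 88804 ≡ 1131 (mod 1201)
523^21 = 523^16 · 523^4 · 523^1 ≡ 1131 · 527 · 523 ≡ 595 (mod 1201).

595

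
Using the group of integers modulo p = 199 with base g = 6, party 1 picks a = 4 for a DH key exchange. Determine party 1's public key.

Public value = 6^4 (mod 199).
6^1 ≡ 6 (mod 199)
6^2 = (6^1)^2 ≡ 6^2 = 36 ≡ 36 (mod 199)
6^4 = (6^2)^2 ≡ 36^2 = 1296 ≡ 102 (mod 199)

102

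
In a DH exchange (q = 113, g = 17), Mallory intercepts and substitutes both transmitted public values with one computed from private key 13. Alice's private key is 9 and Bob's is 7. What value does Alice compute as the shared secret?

Alice receives Mallory's public value M = 17^13 mod 113 instead of the honest one.
17^1 ≡ 17 (mod 113)
17^2 = (17^1)^2 ≡ 17^2 = 289 ≡ 63 (mod 113)
17^4 = (17^2)^2 ≡ 63^2 = 3969 ≡ 14 (mod 113)
17^8 = (17^4)^2 ≡ 14^2 = 196 ≡ 83 (mod 113)
17^13 = 17^8 · 17^4 · 17^1 ≡ 83 · 14 · 17 ≡ 92 (mod 113).
So M = 92. Alice computes K = M^9 mod 113.
92^1 ≡ 92 (mod 113)
92^2 = (92^1)^2 ≡ 92^2 = 8464 ≡ 102 (mod 113)
92^4 = (92^2)^2 ≡ 102^2 = 10404 ≡ 8 (mod 113)
92^8 = (92^4)^2 ≡ 8^2 = 64 ≡ 64 (mod 113)
92^9 = 92^8 · 92^1 ≡ 64 · 92 ≡ 12 (mod 113).

12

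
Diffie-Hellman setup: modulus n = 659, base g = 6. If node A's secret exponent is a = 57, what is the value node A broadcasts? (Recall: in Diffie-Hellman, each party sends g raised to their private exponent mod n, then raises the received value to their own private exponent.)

379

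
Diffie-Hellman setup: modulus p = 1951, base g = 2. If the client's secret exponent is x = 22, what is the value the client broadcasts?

1605

Public value = 2^22 mod 1951.
2^1 ≡ 2 (mod 1951)
2^2 = (2^1)^2 ≡ 2^2 = 4 ≡ 4 (mod 1951)
2^4 = (2^2)^2 ≡ 4^2 = 16 ≡ 16 (mod 1951)
2^8 = (2^4)^2 ≡ 16^2 = 256 ≡ 256 (mod 1951)
2^16 = (2^8)^2 ≡ 256^2 = 65536 ≡ 1153 (mod 1951)
2^22 = 2^16 · 2^4 · 2^2 ≡ 1153 · 16 · 4 ≡ 1605 (mod 1951).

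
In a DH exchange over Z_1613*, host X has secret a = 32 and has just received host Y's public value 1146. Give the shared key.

1423

Shared key K = 1146^32 mod 1613.
1146^1 ≡ 1146 (mod 1613)
1146^2 = (1146^1)^2 ≡ 1146^2 = 1313316 ≡ 334 (mod 1613)
1146^4 = (1146^2)^2 ≡ 334^2 = 111556 ≡ 259 (mod 1613)
1146^8 = (1146^4)^2 ≡ 259^2 = 67081 ≡ 948 (mod 1613)
1146^16 = (1146^8)^2 ≡ 948^2 = 898704 ≡ 263 (mod 1613)
1146^32 = (1146^16)^2 ≡ 263^2 = 69169 ≡ 1423 (mod 1613)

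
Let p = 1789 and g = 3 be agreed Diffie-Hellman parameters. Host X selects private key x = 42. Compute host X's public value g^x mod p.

568

Public value = 3^42 mod 1789.
3^1 ≡ 3 (mod 1789)
3^2 = (3^1)^2 ≡ 3^2 = 9 ≡ 9 (mod 1789)
3^4 = (3^2)^2 ≡ 9^2 = 81 ≡ 81 (mod 1789)
3^8 = (3^4)^2 ≡ 81^2 = 6561 ≡ 1194 (mod 1789)
3^16 = (3^8)^2 ≡ 1194^2 = 1425636 ≡ 1592 (mod 1789)
3^32 = (3^16)^2 ≡ 1592^2 = 2534464 ≡ 1240 (mod 1789)
3^42 = 3^32 · 3^8 · 3^2 ≡ 1240 · 1194 · 9 ≡ 568 (mod 1789).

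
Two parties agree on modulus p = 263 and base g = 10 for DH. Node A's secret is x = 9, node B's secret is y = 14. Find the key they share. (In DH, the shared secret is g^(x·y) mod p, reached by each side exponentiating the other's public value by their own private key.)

Node A sends A = g^x mod p = 10^9 mod 263.
10^1 ≡ 10 (mod 263)
10^2 = (10^1)^2 ≡ 10^2 = 100 ≡ 100 (mod 263)
10^4 = (10^2)^2 ≡ 100^2 = 10000 ≡ 6 (mod 263)
10^8 = (10^4)^2 ≡ 6^2 = 36 ≡ 36 (mod 263)
10^9 = 10^8 · 10^1 ≡ 36 · 10 ≡ 97 (mod 263).
So A = 97. Node B then computes K = A^y mod p = 97^14 mod 263.
97^1 ≡ 97 (mod 263)
97^2 = (97^1)^2 ≡ 97^2 = 9409 ≡ 204 (mod 263)
97^4 = (97^2)^2 ≡ 204^2 = 41616 ≡ 62 (mod 263)
97^8 = (97^4)^2 ≡ 62^2 = 3844 ≡ 162 (mod 263)
97^14 = 97^8 · 97^4 · 97^2 ≡ 162 · 62 · 204 ≡ 206 (mod 263).

206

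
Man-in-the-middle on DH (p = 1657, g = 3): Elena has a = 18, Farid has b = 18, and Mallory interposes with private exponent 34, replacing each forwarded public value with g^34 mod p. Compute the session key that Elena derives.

1319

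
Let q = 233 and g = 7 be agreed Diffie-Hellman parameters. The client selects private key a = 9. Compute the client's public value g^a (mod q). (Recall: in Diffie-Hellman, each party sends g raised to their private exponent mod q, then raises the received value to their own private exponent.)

104

Public value = 7^9 (mod 233).
7^1 ≡ 7 (mod 233)
7^2 = (7^1)^2 ≡ 7^2 = 49 ≡ 49 (mod 233)
7^4 = (7^2)^2 ≡ 49^2 = 2401 ≡ 71 (mod 233)
7^8 = (7^4)^2 ≡ 71^2 = 5041 ≡ 148 (mod 233)
7^9 = 7^8 · 7^1 ≡ 148 · 7 ≡ 104 (mod 233).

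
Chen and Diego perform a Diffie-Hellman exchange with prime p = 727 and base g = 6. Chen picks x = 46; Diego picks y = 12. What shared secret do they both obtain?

202

Chen sends A = g^x mod p = 6^46 mod 727.
6^1 ≡ 6 (mod 727)
6^2 = (6^1)^2 ≡ 6^2 = 36 ≡ 36 (mod 727)
6^4 = (6^2)^2 ≡ 36^2 = 1296 ≡ 569 (mod 727)
6^8 = (6^4)^2 ≡ 569^2 = 323761 ≡ 246 (mod 727)
6^16 = (6^8)^2 ≡ 246^2 = 60516 ≡ 175 (mod 727)
6^32 = (6^16)^2 ≡ 175^2 = 30625 ≡ 91 (mod 727)
6^46 = 6^32 · 6^8 · 6^4 · 6^2 ≡ 91 · 246 · 569 · 36 ≡ 301 (mod 727).
So A = 301. Diego then computes K = A^y mod p = 301^12 mod 727.
301^1 ≡ 301 (mod 727)
301^2 = (301^1)^2 ≡ 301^2 = 90601 ≡ 453 (mod 727)
301^4 = (301^2)^2 ≡ 453^2 = 205209 ≡ 195 (mod 727)
301^8 = (301^4)^2 ≡ 195^2 = 38025 ≡ 221 (mod 727)
301^12 = 301^8 · 301^4 ≡ 221 · 195 ≡ 202 (mod 727).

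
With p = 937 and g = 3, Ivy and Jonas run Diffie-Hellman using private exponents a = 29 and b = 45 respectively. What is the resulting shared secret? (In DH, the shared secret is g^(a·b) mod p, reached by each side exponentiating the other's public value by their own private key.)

901

Jonas sends B = g^b mod p = 3^45 mod 937.
3^1 ≡ 3 (mod 937)
3^2 = (3^1)^2 ≡ 3^2 = 9 ≡ 9 (mod 937)
3^4 = (3^2)^2 ≡ 9^2 = 81 ≡ 81 (mod 937)
3^8 = (3^4)^2 ≡ 81^2 = 6561 ≡ 2 (mod 937)
3^16 = (3^8)^2 ≡ 2^2 = 4 ≡ 4 (mod 937)
3^32 = (3^16)^2 ≡ 4^2 = 16 ≡ 16 (mod 937)
3^45 = 3^32 · 3^8 · 3^4 · 3^1 ≡ 16 · 2 · 81 · 3 ≡ 280 (mod 937).
So B = 280. Ivy then computes K = B^a mod p = 280^29 mod 937.
280^1 ≡ 280 (mod 937)
280^2 = (280^1)^2 ≡ 280^2 = 78400 ≡ 629 (mod 937)
280^4 = (280^2)^2 ≡ 629^2 = 395641 ≡ 227 (mod 937)
280^8 = (280^4)^2 ≡ 227^2 = 51529 ≡ 931 (mod 937)
280^16 = (280^8)^2 ≡ 931^2 = 866761 ≡ 36 (mod 937)
280^29 = 280^16 · 280^8 · 280^4 · 280^1 ≡ 36 · 931 · 227 · 280 ≡ 901 (mod 937).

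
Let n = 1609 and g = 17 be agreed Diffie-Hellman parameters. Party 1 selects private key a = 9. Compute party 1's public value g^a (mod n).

501

Public value = 17^9 (mod 1609).
17^1 ≡ 17 (mod 1609)
17^2 = (17^1)^2 ≡ 17^2 = 289 ≡ 289 (mod 1609)
17^4 = (17^2)^2 ≡ 289^2 = 83521 ≡ 1462 (mod 1609)
17^8 = (17^4)^2 ≡ 1462^2 = 2137444 ≡ 692 (mod 1609)
17^9 = 17^8 · 17^1 ≡ 692 · 17 ≡ 501 (mod 1609).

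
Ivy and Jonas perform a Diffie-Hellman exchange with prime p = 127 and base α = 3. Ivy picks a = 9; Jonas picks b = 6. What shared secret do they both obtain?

64

Jonas sends B = α^b mod p = 3^6 mod 127.
3^1 ≡ 3 (mod 127)
3^2 = (3^1)^2 ≡ 3^2 = 9 ≡ 9 (mod 127)
3^4 = (3^2)^2 ≡ 9^2 = 81 ≡ 81 (mod 127)
3^6 = 3^4 · 3^2 ≡ 81 · 9 ≡ 94 (mod 127).
So B = 94. Ivy then computes K = B^a mod p = 94^9 mod 127.
94^1 ≡ 94 (mod 127)
94^2 = (94^1)^2 ≡ 94^2 = 8836 ≡ 73 (mod 127)
94^4 = (94^2)^2 ≡ 73^2 = 5329 ≡ 122 (mod 127)
94^8 = (94^4)^2 ≡ 122^2 = 14884 ≡ 25 (mod 127)
94^9 = 94^8 · 94^1 ≡ 25 · 94 ≡ 64 (mod 127).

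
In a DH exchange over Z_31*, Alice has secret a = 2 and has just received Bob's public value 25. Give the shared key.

5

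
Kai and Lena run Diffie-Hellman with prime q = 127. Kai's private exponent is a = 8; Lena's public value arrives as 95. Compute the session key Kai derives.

32

Shared key K = 95^8 mod 127.
95^1 ≡ 95 (mod 127)
95^2 = (95^1)^2 ≡ 95^2 = 9025 ≡ 8 (mod 127)
95^4 = (95^2)^2 ≡ 8^2 = 64 ≡ 64 (mod 127)
95^8 = (95^4)^2 ≡ 64^2 = 4096 ≡ 32 (mod 127)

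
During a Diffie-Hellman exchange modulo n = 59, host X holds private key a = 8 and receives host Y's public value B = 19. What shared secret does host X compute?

Shared key K = 19^8 mod 59.
19^1 ≡ 19 (mod 59)
19^2 = (19^1)^2 ≡ 19^2 = 361 ≡ 7 (mod 59)
19^4 = (19^2)^2 ≡ 7^2 = 49 ≡ 49 (mod 59)
19^8 = (19^4)^2 ≡ 49^2 = 2401 ≡ 41 (mod 59)

41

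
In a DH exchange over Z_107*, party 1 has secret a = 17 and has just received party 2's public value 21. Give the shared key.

Shared key K = 21^17 mod 107.
21^1 ≡ 21 (mod 107)
21^2 = (21^1)^2 ≡ 21^2 = 441 ≡ 13 (mod 107)
21^4 = (21^2)^2 ≡ 13^2 = 169 ≡ 62 (mod 107)
21^8 = (21^4)^2 ≡ 62^2 = 3844 ≡ 99 (mod 107)
21^16 = (21^8)^2 ≡ 99^2 = 9801 ≡ 64 (mod 107)
21^17 = 21^16 · 21^1 ≡ 64 · 21 ≡ 60 (mod 107).

60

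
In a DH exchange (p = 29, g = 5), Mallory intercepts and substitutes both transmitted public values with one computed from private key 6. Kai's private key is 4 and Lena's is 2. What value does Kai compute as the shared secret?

Kai receives Mallory's public value M = 5^6 mod 29 instead of the honest one.
5^1 ≡ 5 (mod 29)
5^2 = (5^1)^2 ≡ 5^2 = 25 ≡ 25 (mod 29)
5^4 = (5^2)^2 ≡ 25^2 = 625 ≡ 16 (mod 29)
5^6 = 5^4 · 5^2 ≡ 16 · 25 ≡ 23 (mod 29).
So M = 23. Kai computes K = M^4 mod 29.
23^1 ≡ 23 (mod 29)
23^2 = (23^1)^2 ≡ 23^2 = 529 ≡ 7 (mod 29)
23^4 = (23^2)^2 ≡ 7^2 = 49 ≡ 20 (mod 29)

20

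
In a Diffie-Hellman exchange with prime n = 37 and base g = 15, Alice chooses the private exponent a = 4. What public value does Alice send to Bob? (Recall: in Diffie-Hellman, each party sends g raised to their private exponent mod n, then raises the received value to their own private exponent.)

9

Public value = 15^4 mod 37.
15^1 ≡ 15 (mod 37)
15^2 = (15^1)^2 ≡ 15^2 = 225 ≡ 3 (mod 37)
15^4 = (15^2)^2 ≡ 3^2 = 9 ≡ 9 (mod 37)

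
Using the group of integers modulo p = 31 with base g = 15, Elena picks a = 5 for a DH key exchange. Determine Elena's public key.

30

Public value = 15^{5} \pmod{31}.
15^1 ≡ 15 (mod 31)
15^2 = (15^1)^2 ≡ 15^2 = 225 ≡ 8 (mod 31)
15^4 = (15^2)^2 ≡ 8^2 = 64 ≡ 2 (mod 31)
15^5 = 15^4 · 15^1 ≡ 2 · 15 ≡ 30 (mod 31).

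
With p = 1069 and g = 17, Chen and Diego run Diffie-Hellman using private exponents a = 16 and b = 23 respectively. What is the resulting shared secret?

339

Diego sends B = g^b mod p = 17^23 mod 1069.
17^1 ≡ 17 (mod 1069)
17^2 = (17^1)^2 ≡ 17^2 = 289 ≡ 289 (mod 1069)
17^4 = (17^2)^2 ≡ 289^2 = 83521 ≡ 139 (mod 1069)
17^8 = (17^4)^2 ≡ 139^2 = 19321 ≡ 79 (mod 1069)
17^16 = (17^8)^2 ≡ 79^2 = 6241 ≡ 896 (mod 1069)
17^23 = 17^16 · 17^4 · 17^2 · 17^1 ≡ 896 · 139 · 289 · 17 ≡ 831 (mod 1069).
So B = 831. Chen then computes K = B^a mod p = 831^16 mod 1069.
831^1 ≡ 831 (mod 1069)
831^2 = (831^1)^2 ≡ 831^2 = 690561 ≡ 1056 (mod 1069)
831^4 = (831^2)^2 ≡ 1056^2 = 1115136 ≡ 169 (mod 1069)
831^8 = (831^4)^2 ≡ 169^2 = 28561 ≡ 767 (mod 1069)
831^16 = (831^8)^2 ≡ 767^2 = 588289 ≡ 339 (mod 1069)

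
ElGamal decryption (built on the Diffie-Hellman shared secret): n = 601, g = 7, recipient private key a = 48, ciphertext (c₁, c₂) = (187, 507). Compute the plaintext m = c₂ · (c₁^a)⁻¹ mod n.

Shared mask s = c₁^a mod n = 187^48 mod 601.
187^1 ≡ 187 (mod 601)
187^2 = (187^1)^2 ≡ 187^2 = 34969 ≡ 111 (mod 601)
187^4 = (187^2)^2 ≡ 111^2 = 12321 ≡ 301 (mod 601)
187^8 = (187^4)^2 ≡ 301^2 = 90601 ≡ 451 (mod 601)
187^16 = (187^8)^2 ≡ 451^2 = 203401 ≡ 263 (mod 601)
187^32 = (187^16)^2 ≡ 263^2 = 69169 ≡ 54 (mod 601)
187^48 = 187^32 · 187^16 ≡ 54 · 263 ≡ 379 (mod 601).
So s = 379; s⁻¹ ≡ 490 (mod 601).
m = c₂ · s⁻¹ mod 601 = 507 · 490 mod 601 = 217.

217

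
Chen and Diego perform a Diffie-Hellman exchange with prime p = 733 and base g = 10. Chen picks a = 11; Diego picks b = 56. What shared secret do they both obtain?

188

Chen sends A = g^a mod p = 10^11 mod 733.
10^1 ≡ 10 (mod 733)
10^2 = (10^1)^2 ≡ 10^2 = 100 ≡ 100 (mod 733)
10^4 = (10^2)^2 ≡ 100^2 = 10000 ≡ 471 (mod 733)
10^8 = (10^4)^2 ≡ 471^2 = 221841 ≡ 475 (mod 733)
10^11 = 10^8 · 10^2 · 10^1 ≡ 475 · 100 · 10 ≡ 16 (mod 733).
So A = 16. Diego then computes K = A^b mod p = 16^56 mod 733.
16^1 ≡ 16 (mod 733)
16^2 = (16^1)^2 ≡ 16^2 = 256 ≡ 256 (mod 733)
16^4 = (16^2)^2 ≡ 256^2 = 65536 ≡ 299 (mod 733)
16^8 = (16^4)^2 ≡ 299^2 = 89401 ≡ 708 (mod 733)
16^16 = (16^8)^2 ≡ 708^2 = 501264 ≡ 625 (mod 733)
16^32 = (16^16)^2 ≡ 625^2 = 390625 ≡ 669 (mod 733)
16^56 = 16^32 · 16^16 · 16^8 ≡ 669 · 625 · 708 ≡ 188 (mod 733).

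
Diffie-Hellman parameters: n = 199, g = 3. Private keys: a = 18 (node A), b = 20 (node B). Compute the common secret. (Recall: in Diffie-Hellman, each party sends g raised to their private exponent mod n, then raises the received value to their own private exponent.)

114

Node B sends B = g^b mod n = 3^20 mod 199.
3^1 ≡ 3 (mod 199)
3^2 = (3^1)^2 ≡ 3^2 = 9 ≡ 9 (mod 199)
3^4 = (3^2)^2 ≡ 9^2 = 81 ≡ 81 (mod 199)
3^8 = (3^4)^2 ≡ 81^2 = 6561 ≡ 193 (mod 199)
3^16 = (3^8)^2 ≡ 193^2 = 37249 ≡ 36 (mod 199)
3^20 = 3^16 · 3^4 ≡ 36 · 81 ≡ 130 (mod 199).
So B = 130. Node A then computes K = B^a mod n = 130^18 mod 199.
130^1 ≡ 130 (mod 199)
130^2 = (130^1)^2 ≡ 130^2 = 16900 ≡ 184 (mod 199)
130^4 = (130^2)^2 ≡ 184^2 = 33856 ≡ 26 (mod 199)
130^8 = (130^4)^2 ≡ 26^2 = 676 ≡ 79 (mod 199)
130^16 = (130^8)^2 ≡ 79^2 = 6241 ≡ 72 (mod 199)
130^18 = 130^16 · 130^2 ≡ 72 · 184 ≡ 114 (mod 199).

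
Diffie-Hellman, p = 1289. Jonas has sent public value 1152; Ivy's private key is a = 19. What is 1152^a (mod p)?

Shared key K = 1152^19 mod 1289.
1152^1 ≡ 1152 (mod 1289)
1152^2 = (1152^1)^2 ≡ 1152^2 = 1327104 ≡ 723 (mod 1289)
1152^4 = (1152^2)^2 ≡ 723^2 = 522729 ≡ 684 (mod 1289)
1152^8 = (1152^4)^2 ≡ 684^2 = 467856 ≡ 1238 (mod 1289)
1152^16 = (1152^8)^2 ≡ 1238^2 = 1532644 ≡ 23 (mod 1289)
1152^19 = 1152^16 · 1152^2 · 1152^1 ≡ 23 · 723 · 1152 ≡ 779 (mod 1289).

779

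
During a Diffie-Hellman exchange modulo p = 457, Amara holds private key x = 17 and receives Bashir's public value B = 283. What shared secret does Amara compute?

4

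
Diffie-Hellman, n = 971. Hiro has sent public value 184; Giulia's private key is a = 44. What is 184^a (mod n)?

567

Shared key K = 184^44 mod 971.
184^1 ≡ 184 (mod 971)
184^2 = (184^1)^2 ≡ 184^2 = 33856 ≡ 842 (mod 971)
184^4 = (184^2)^2 ≡ 842^2 = 708964 ≡ 134 (mod 971)
184^8 = (184^4)^2 ≡ 134^2 = 17956 ≡ 478 (mod 971)
184^16 = (184^8)^2 ≡ 478^2 = 228484 ≡ 299 (mod 971)
184^32 = (184^16)^2 ≡ 299^2 = 89401 ≡ 69 (mod 971)
184^44 = 184^32 · 184^8 · 184^4 ≡ 69 · 478 · 134 ≡ 567 (mod 971).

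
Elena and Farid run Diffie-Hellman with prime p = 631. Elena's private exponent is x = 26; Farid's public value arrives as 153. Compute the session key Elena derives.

40

Shared key K = 153^26 mod 631.
153^1 ≡ 153 (mod 631)
153^2 = (153^1)^2 ≡ 153^2 = 23409 ≡ 62 (mod 631)
153^4 = (153^2)^2 ≡ 62^2 = 3844 ≡ 58 (mod 631)
153^8 = (153^4)^2 ≡ 58^2 = 3364 ≡ 209 (mod 631)
153^16 = (153^8)^2 ≡ 209^2 = 43681 ≡ 142 (mod 631)
153^26 = 153^16 · 153^8 · 153^2 ≡ 142 · 209 · 62 ≡ 40 (mod 631).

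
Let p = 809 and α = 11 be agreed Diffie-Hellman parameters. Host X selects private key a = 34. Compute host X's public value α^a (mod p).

Public value = 11^34 (mod 809).
11^1 ≡ 11 (mod 809)
11^2 = (11^1)^2 ≡ 11^2 = 121 ≡ 121 (mod 809)
11^4 = (11^2)^2 ≡ 121^2 = 14641 ≡ 79 (mod 809)
11^8 = (11^4)^2 ≡ 79^2 = 6241 ≡ 578 (mod 809)
11^16 = (11^8)^2 ≡ 578^2 = 334084 ≡ 776 (mod 809)
11^32 = (11^16)^2 ≡ 776^2 = 602176 ≡ 280 (mod 809)
11^34 = 11^32 · 11^2 ≡ 280 · 121 ≡ 711 (mod 809).

711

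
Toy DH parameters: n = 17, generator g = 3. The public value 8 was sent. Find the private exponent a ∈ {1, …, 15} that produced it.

10

Try successive powers of 3 modulo 17:
3^1 ≡ 3
3^2 ≡ 9
3^3 ≡ 10
3^4 ≡ 13
3^5 ≡ 5
3^6 ≡ 15
3^7 ≡ 11
3^8 ≡ 16
3^9 ≡ 14
3^10 ≡ 8
Found: a = 10.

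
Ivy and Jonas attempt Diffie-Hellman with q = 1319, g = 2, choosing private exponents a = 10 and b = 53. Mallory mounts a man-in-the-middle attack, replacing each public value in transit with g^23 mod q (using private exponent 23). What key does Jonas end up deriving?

217

Jonas receives Mallory's public value M = 2^23 mod 1319 instead of the honest one.
2^1 ≡ 2 (mod 1319)
2^2 = (2^1)^2 ≡ 2^2 = 4 ≡ 4 (mod 1319)
2^4 = (2^2)^2 ≡ 4^2 = 16 ≡ 16 (mod 1319)
2^8 = (2^4)^2 ≡ 16^2 = 256 ≡ 256 (mod 1319)
2^16 = (2^8)^2 ≡ 256^2 = 65536 ≡ 905 (mod 1319)
2^23 = 2^16 · 2^4 · 2^2 · 2^1 ≡ 905 · 16 · 4 · 2 ≡ 1087 (mod 1319).
So M = 1087. Jonas computes K = M^53 mod 1319.
1087^1 ≡ 1087 (mod 1319)
1087^2 = (1087^1)^2 ≡ 1087^2 = 1181569 ≡ 1064 (mod 1319)
1087^4 = (1087^2)^2 ≡ 1064^2 = 1132096 ≡ 394 (mod 1319)
1087^8 = (1087^4)^2 ≡ 394^2 = 155236 ≡ 913 (mod 1319)
1087^16 = (1087^8)^2 ≡ 913^2 = 833569 ≡ 1280 (mod 1319)
1087^32 = (1087^16)^2 ≡ 1280^2 = 1638400 ≡ 202 (mod 1319)
1087^53 = 1087^32 · 1087^16 · 1087^4 · 1087^1 ≡ 202 · 1280 · 394 · 1087 ≡ 217 (mod 1319).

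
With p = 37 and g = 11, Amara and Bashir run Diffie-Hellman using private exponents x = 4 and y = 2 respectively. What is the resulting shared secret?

10

Bashir sends B = g^y mod p = 11^2 mod 37.
11^1 ≡ 11 (mod 37)
11^2 = (11^1)^2 ≡ 11^2 = 121 ≡ 10 (mod 37)
So B = 10. Amara then computes K = B^x mod p = 10^4 mod 37.
10^1 ≡ 10 (mod 37)
10^2 = (10^1)^2 ≡ 10^2 = 100 ≡ 26 (mod 37)
10^4 = (10^2)^2 ≡ 26^2 = 676 ≡ 10 (mod 37)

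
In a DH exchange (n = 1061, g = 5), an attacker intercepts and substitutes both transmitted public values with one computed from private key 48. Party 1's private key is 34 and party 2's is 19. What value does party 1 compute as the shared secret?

222

Party 1 receives an attacker's public value M = 5^48 mod 1061 instead of the honest one.
5^1 ≡ 5 (mod 1061)
5^2 = (5^1)^2 ≡ 5^2 = 25 ≡ 25 (mod 1061)
5^4 = (5^2)^2 ≡ 25^2 = 625 ≡ 625 (mod 1061)
5^8 = (5^4)^2 ≡ 625^2 = 390625 ≡ 177 (mod 1061)
5^16 = (5^8)^2 ≡ 177^2 = 31329 ≡ 560 (mod 1061)
5^32 = (5^16)^2 ≡ 560^2 = 313600 ≡ 605 (mod 1061)
5^48 = 5^32 · 5^16 ≡ 605 · 560 ≡ 341 (mod 1061).
So M = 341. Party 1 computes K = M^34 mod 1061.
341^1 ≡ 341 (mod 1061)
341^2 = (341^1)^2 ≡ 341^2 = 116281 ≡ 632 (mod 1061)
341^4 = (341^2)^2 ≡ 632^2 = 399424 ≡ 488 (mod 1061)
341^8 = (341^4)^2 ≡ 488^2 = 238144 ≡ 480 (mod 1061)
341^16 = (341^8)^2 ≡ 480^2 = 230400 ≡ 163 (mod 1061)
341^32 = (341^16)^2 ≡ 163^2 = 26569 ≡ 44 (mod 1061)
341^34 = 341^32 · 341^2 ≡ 44 · 632 ≡ 222 (mod 1061).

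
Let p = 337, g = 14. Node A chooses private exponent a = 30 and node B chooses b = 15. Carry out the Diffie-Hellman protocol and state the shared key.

Node A sends A = g^a mod p = 14^30 mod 337.
14^1 ≡ 14 (mod 337)
14^2 = (14^1)^2 ≡ 14^2 = 196 ≡ 196 (mod 337)
14^4 = (14^2)^2 ≡ 196^2 = 38416 ≡ 335 (mod 337)
14^8 = (14^4)^2 ≡ 335^2 = 112225 ≡ 4 (mod 337)
14^16 = (14^8)^2 ≡ 4^2 = 16 ≡ 16 (mod 337)
14^30 = 14^16 · 14^8 · 14^4 · 14^2 ≡ 16 · 4 · 335 · 196 ≡ 187 (mod 337).
So A = 187. Node B then computes K = A^b mod p = 187^15 mod 337.
187^1 ≡ 187 (mod 337)
187^2 = (187^1)^2 ≡ 187^2 = 34969 ≡ 258 (mod 337)
187^4 = (187^2)^2 ≡ 258^2 = 66564 ≡ 175 (mod 337)
187^8 = (187^4)^2 ≡ 175^2 = 30625 ≡ 295 (mod 337)
187^15 = 187^8 · 187^4 · 187^2 · 187^1 ≡ 295 · 175 · 258 · 187 ≡ 150 (mod 337).

150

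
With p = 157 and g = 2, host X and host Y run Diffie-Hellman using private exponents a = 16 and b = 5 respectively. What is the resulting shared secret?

153

Host X sends A = g^a mod p = 2^16 mod 157.
2^1 ≡ 2 (mod 157)
2^2 = (2^1)^2 ≡ 2^2 = 4 ≡ 4 (mod 157)
2^4 = (2^2)^2 ≡ 4^2 = 16 ≡ 16 (mod 157)
2^8 = (2^4)^2 ≡ 16^2 = 256 ≡ 99 (mod 157)
2^16 = (2^8)^2 ≡ 99^2 = 9801 ≡ 67 (mod 157)
So A = 67. Host Y then computes K = A^b mod p = 67^5 mod 157.
67^1 ≡ 67 (mod 157)
67^2 = (67^1)^2 ≡ 67^2 = 4489 ≡ 93 (mod 157)
67^4 = (67^2)^2 ≡ 93^2 = 8649 ≡ 14 (mod 157)
67^5 = 67^4 · 67^1 ≡ 14 · 67 ≡ 153 (mod 157).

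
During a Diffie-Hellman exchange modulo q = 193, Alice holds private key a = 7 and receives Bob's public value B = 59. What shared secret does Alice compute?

Shared key K = 59^7 mod 193.
59^1 ≡ 59 (mod 193)
59^2 = (59^1)^2 ≡ 59^2 = 3481 ≡ 7 (mod 193)
59^4 = (59^2)^2 ≡ 7^2 = 49 ≡ 49 (mod 193)
59^7 = 59^4 · 59^2 · 59^1 ≡ 49 · 7 · 59 ≡ 165 (mod 193).

165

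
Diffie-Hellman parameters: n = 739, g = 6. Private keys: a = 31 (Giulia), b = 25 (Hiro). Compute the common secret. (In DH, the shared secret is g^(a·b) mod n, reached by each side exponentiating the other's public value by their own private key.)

Giulia sends A = g^a mod n = 6^31 mod 739.
6^1 ≡ 6 (mod 739)
6^2 = (6^1)^2 ≡ 6^2 = 36 ≡ 36 (mod 739)
6^4 = (6^2)^2 ≡ 36^2 = 1296 ≡ 557 (mod 739)
6^8 = (6^4)^2 ≡ 557^2 = 310249 ≡ 608 (mod 739)
6^16 = (6^8)^2 ≡ 608^2 = 369664 ≡ 164 (mod 739)
6^31 = 6^16 · 6^8 · 6^4 · 6^2 · 6^1 ≡ 164 · 608 · 557 · 36 · 6 ≡ 295 (mod 739).
So A = 295. Hiro then computes K = A^b mod n = 295^25 mod 739.
295^1 ≡ 295 (mod 739)
295^2 = (295^1)^2 ≡ 295^2 = 87025 ≡ 562 (mod 739)
295^4 = (295^2)^2 ≡ 562^2 = 315844 ≡ 291 (mod 739)
295^8 = (295^4)^2 ≡ 291^2 = 84681 ≡ 435 (mod 739)
295^16 = (295^8)^2 ≡ 435^2 = 189225 ≡ 41 (mod 739)
295^25 = 295^16 · 295^8 · 295^1 ≡ 41 · 435 · 295 ≡ 384 (mod 739).

384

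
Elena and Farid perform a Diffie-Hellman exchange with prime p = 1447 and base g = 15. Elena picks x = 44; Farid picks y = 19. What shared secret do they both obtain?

289

Farid sends B = g^y mod p = 15^19 mod 1447.
15^1 ≡ 15 (mod 1447)
15^2 = (15^1)^2 ≡ 15^2 = 225 ≡ 225 (mod 1447)
15^4 = (15^2)^2 ≡ 225^2 = 50625 ≡ 1427 (mod 1447)
15^8 = (15^4)^2 ≡ 1427^2 = 2036329 ≡ 400 (mod 1447)
15^16 = (15^8)^2 ≡ 400^2 = 160000 ≡ 830 (mod 1447)
15^19 = 15^16 · 15^2 · 15^1 ≡ 830 · 225 · 15 ≡ 1305 (mod 1447).
So B = 1305. Elena then computes K = B^x mod p = 1305^44 mod 1447.
1305^1 ≡ 1305 (mod 1447)
1305^2 = (1305^1)^2 ≡ 1305^2 = 1703025 ≡ 1353 (mod 1447)
1305^4 = (1305^2)^2 ≡ 1353^2 = 1830609 ≡ 154 (mod 1447)
1305^8 = (1305^4)^2 ≡ 154^2 = 23716 ≡ 564 (mod 1447)
1305^16 = (1305^8)^2 ≡ 564^2 = 318096 ≡ 1203 (mod 1447)
1305^32 = (1305^16)^2 ≡ 1203^2 = 1447209 ≡ 209 (mod 1447)
1305^44 = 1305^32 · 1305^8 · 1305^4 ≡ 209 · 564 · 154 ≡ 289 (mod 1447).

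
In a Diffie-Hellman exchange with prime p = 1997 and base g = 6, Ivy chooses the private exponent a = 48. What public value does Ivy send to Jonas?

Public value = 6^48 mod 1997.
6^1 ≡ 6 (mod 1997)
6^2 = (6^1)^2 ≡ 6^2 = 36 ≡ 36 (mod 1997)
6^4 = (6^2)^2 ≡ 36^2 = 1296 ≡ 1296 (mod 1997)
6^8 = (6^4)^2 ≡ 1296^2 = 1679616 ≡ 139 (mod 1997)
6^16 = (6^8)^2 ≡ 139^2 = 19321 ≡ 1348 (mod 1997)
6^32 = (6^16)^2 ≡ 1348^2 = 1817104 ≡ 1831 (mod 1997)
6^48 = 6^32 · 6^16 ≡ 1831 · 1348 ≡ 1893 (mod 1997).

1893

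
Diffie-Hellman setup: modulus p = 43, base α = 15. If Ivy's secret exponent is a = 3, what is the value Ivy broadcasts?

Public value = 15^3 mod 43.
15^1 ≡ 15 (mod 43)
15^2 = (15^1)^2 ≡ 15^2 = 225 ≡ 10 (mod 43)
15^3 = 15^2 · 15^1 ≡ 10 · 15 ≡ 21 (mod 43).

21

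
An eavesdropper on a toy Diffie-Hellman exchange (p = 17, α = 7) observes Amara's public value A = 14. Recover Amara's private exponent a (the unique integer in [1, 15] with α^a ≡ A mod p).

11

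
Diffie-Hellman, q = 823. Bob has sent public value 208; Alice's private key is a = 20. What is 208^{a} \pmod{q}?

71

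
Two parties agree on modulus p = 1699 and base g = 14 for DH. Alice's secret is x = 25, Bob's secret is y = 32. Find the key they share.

911

Bob sends B = g^y mod p = 14^32 mod 1699.
14^1 ≡ 14 (mod 1699)
14^2 = (14^1)^2 ≡ 14^2 = 196 ≡ 196 (mod 1699)
14^4 = (14^2)^2 ≡ 196^2 = 38416 ≡ 1038 (mod 1699)
14^8 = (14^4)^2 ≡ 1038^2 = 1077444 ≡ 278 (mod 1699)
14^16 = (14^8)^2 ≡ 278^2 = 77284 ≡ 829 (mod 1699)
14^32 = (14^16)^2 ≡ 829^2 = 687241 ≡ 845 (mod 1699)
So B = 845. Alice then computes K = B^x mod p = 845^25 mod 1699.
845^1 ≡ 845 (mod 1699)
845^2 = (845^1)^2 ≡ 845^2 = 714025 ≡ 445 (mod 1699)
845^4 = (845^2)^2 ≡ 445^2 = 198025 ≡ 941 (mod 1699)
845^8 = (845^4)^2 ≡ 941^2 = 885481 ≡ 302 (mod 1699)
845^16 = (845^8)^2 ≡ 302^2 = 91204 ≡ 1157 (mod 1699)
845^25 = 845^16 · 845^8 · 845^1 ≡ 1157 · 302 · 845 ≡ 911 (mod 1699).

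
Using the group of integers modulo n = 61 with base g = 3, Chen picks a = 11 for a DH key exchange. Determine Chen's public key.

3

Public value = 3^11 mod 61.
3^1 ≡ 3 (mod 61)
3^2 = (3^1)^2 ≡ 3^2 = 9 ≡ 9 (mod 61)
3^4 = (3^2)^2 ≡ 9^2 = 81 ≡ 20 (mod 61)
3^8 = (3^4)^2 ≡ 20^2 = 400 ≡ 34 (mod 61)
3^11 = 3^8 · 3^2 · 3^1 ≡ 34 · 9 · 3 ≡ 3 (mod 61).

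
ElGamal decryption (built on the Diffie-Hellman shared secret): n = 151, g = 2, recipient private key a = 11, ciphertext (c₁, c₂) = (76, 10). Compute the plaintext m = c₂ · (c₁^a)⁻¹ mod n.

Shared mask s = c₁^a mod n = 76^11 mod 151.
76^1 ≡ 76 (mod 151)
76^2 = (76^1)^2 ≡ 76^2 = 5776 ≡ 38 (mod 151)
76^4 = (76^2)^2 ≡ 38^2 = 1444 ≡ 85 (mod 151)
76^8 = (76^4)^2 ≡ 85^2 = 7225 ≡ 128 (mod 151)
76^11 = 76^8 · 76^2 · 76^1 ≡ 128 · 38 · 76 ≡ 16 (mod 151).
So s = 16; s⁻¹ ≡ 85 (mod 151).
m = c₂ · s⁻¹ mod 151 = 10 · 85 mod 151 = 95.

95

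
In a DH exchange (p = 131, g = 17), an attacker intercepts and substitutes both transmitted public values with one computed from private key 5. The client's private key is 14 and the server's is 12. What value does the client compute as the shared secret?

The client receives an attacker's public value M = 17^5 mod 131 instead of the honest one.
17^1 ≡ 17 (mod 131)
17^2 = (17^1)^2 ≡ 17^2 = 289 ≡ 27 (mod 131)
17^4 = (17^2)^2 ≡ 27^2 = 729 ≡ 74 (mod 131)
17^5 = 17^4 · 17^1 ≡ 74 · 17 ≡ 79 (mod 131).
So M = 79. The client computes K = M^14 mod 131.
79^1 ≡ 79 (mod 131)
79^2 = (79^1)^2 ≡ 79^2 = 6241 ≡ 84 (mod 131)
79^4 = (79^2)^2 ≡ 84^2 = 7056 ≡ 113 (mod 131)
79^8 = (79^4)^2 ≡ 113^2 = 12769 ≡ 62 (mod 131)
79^14 = 79^8 · 79^4 · 79^2 ≡ 62 · 113 · 84 ≡ 52 (mod 131).

52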